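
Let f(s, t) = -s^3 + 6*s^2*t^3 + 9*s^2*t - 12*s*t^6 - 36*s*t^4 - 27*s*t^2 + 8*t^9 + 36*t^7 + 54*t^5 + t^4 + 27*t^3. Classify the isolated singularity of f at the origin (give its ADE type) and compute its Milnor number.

Type E_{6}, Milnor number mu = 6.

The Hessian of f at 0 has rank 0. Corank 2; j^3 = -(s - 3*t)^3 is a perfect cube, so E-series; the 4-jet and mu = 6 give E_6.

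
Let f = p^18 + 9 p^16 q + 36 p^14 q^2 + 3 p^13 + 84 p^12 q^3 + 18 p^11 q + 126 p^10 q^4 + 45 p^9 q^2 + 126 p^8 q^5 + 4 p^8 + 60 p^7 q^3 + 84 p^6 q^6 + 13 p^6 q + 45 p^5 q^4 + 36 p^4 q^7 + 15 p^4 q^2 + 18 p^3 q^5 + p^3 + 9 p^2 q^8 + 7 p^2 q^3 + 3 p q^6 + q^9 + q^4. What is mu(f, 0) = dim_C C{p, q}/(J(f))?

6

The Hessian of f at 0 is [[0, 0], [0, 0]] with rank 0, so corank 2. A Groebner basis of the Jacobian ideal J(f) in C{p,q} is {q^3, p^2}; counting standard monomials gives mu = 6. Corank 2; j^3 = p^3 is a perfect cube, so E-series; the 4-jet and mu = 6 give E_6.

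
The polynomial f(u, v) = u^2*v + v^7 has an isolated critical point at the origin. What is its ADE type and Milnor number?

Type D_8, Milnor number mu = 8.

The Hessian of f at 0 is [[0, 0], [0, 0]] with rank 0, so corank 2. A Groebner basis of the Jacobian ideal J(f) in C{u,v} is {u^2/7 + v^6, u^3, u*v}; counting standard monomials gives mu = 8. Corank 2; j^3 = u^2*v has shape L^2 M (L != M), so D-series; mu = 8 gives D_8.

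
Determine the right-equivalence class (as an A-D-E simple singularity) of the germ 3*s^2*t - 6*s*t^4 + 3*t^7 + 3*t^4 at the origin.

D_{5}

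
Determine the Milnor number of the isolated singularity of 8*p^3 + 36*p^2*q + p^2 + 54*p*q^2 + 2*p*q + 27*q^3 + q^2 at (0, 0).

The Hessian of f at 0 is [[2, 2], [2, 2]] with rank 1, so corank 1. A Groebner basis of the Jacobian ideal J(f) in C{p,q} is {q^2, p + q}; counting standard monomials gives mu = 2. Corank 1: A-series; mu = 2 gives A_2.

2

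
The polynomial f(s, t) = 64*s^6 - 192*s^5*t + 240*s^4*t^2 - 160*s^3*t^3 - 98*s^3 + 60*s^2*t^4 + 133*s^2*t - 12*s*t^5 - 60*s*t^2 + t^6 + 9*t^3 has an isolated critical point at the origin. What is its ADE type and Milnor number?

Type D_{7}, Milnor number mu = 7.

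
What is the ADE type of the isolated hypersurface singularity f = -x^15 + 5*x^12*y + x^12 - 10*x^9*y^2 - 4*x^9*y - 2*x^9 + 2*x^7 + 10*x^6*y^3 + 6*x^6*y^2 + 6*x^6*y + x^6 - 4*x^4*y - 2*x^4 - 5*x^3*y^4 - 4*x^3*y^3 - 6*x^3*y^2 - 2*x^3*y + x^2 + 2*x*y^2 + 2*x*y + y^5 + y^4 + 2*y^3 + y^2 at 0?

The Hessian of f at 0 is [[2, 2], [2, 2]] with rank 1, so corank 1. A Groebner basis of the Jacobian ideal J(f) in C{x,y} is {x + y^3 + y^2 + y, x^2 + 2*x + y^2 + 2*y, x*y - x - y}; counting standard monomials gives mu = 4. Corank 1: A-series; mu = 4 gives A_4.

A4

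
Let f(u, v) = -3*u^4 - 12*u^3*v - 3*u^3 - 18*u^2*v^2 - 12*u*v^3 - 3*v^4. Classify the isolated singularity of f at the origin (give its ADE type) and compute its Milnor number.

Type E6, Milnor number mu = 6.

The Hessian of f at 0 has rank 0. Corank 2; j^3 = -3*u^3 is a perfect cube, so E-series; the 4-jet and mu = 6 give E_6.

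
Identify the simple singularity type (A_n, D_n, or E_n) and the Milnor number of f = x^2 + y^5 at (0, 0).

Type A4, Milnor number mu = 4.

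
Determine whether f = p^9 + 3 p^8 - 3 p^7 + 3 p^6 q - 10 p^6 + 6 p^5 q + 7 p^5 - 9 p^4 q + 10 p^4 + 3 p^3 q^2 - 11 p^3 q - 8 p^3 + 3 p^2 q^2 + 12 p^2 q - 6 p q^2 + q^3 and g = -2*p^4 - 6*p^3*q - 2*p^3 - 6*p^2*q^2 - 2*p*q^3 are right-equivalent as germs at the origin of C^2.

The Hessian of f at 0 has rank 0. Corank 2; j^3 = -(2*p - q)^3 is a perfect cube, so E-series; the 4-jet and mu = 7 give E_7. The Hessian of g at 0 has rank 0. Corank 2; j^3 = -2*p^3 is a perfect cube, so E-series; the 4-jet and mu = 7 give E_7. Both have type E_7, hence right-equivalent.

Yes.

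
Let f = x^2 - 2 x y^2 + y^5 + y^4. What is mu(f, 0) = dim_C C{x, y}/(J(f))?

4

The Hessian of f at 0 has rank 1. Corank 1: A-series; mu = 4 gives A_4.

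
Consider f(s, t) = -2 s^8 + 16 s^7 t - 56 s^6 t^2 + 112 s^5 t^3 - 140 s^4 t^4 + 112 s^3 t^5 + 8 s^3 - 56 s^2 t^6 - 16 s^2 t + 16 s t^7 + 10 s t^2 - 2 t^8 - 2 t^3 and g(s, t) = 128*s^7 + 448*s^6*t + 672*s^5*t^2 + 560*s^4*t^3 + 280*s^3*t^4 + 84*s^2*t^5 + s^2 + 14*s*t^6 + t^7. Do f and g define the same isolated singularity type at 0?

The Hessian of f at 0 has rank 0. Corank 2; j^3 = 2*(s - t)*(2*s - t)^2 has shape L^2 M (L != M), so D-series; mu = 9 gives D_9. The Hessian of g at 0 has rank 1. Corank 1: A-series; mu = 6 gives A_6. f is D_9 but g is A_6, hence not right-equivalent.

No.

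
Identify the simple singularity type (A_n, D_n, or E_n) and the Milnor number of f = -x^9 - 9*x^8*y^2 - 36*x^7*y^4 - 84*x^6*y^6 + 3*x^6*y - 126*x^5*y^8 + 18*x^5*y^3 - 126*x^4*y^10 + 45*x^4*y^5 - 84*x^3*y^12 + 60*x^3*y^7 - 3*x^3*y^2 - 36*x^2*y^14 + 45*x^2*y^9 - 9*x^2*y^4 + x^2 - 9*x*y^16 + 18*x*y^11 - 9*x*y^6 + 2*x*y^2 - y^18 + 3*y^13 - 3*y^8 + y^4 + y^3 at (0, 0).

Type A2, Milnor number mu = 2.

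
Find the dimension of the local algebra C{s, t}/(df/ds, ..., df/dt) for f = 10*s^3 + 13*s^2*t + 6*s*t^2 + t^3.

The Hessian of f at 0 has rank 0. Corank 2; j^3 = (2*s + t)*(5*s^2 + 4*s*t + t^2) splits into three distinct lines over C (the quadratic factor has nonzero discriminant), so D_4.

4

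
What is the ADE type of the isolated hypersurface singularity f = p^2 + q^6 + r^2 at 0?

A5

The Hessian of f at 0 is [[2, 0, 0], [0, 0, 0], [0, 0, 2]] with rank 2, so corank 1. A Groebner basis of the Jacobian ideal J(f) in C{p,q,r} is {q^5, p, r}; counting standard monomials gives mu = 5. Corank 1: A-series; mu = 5 gives A_5.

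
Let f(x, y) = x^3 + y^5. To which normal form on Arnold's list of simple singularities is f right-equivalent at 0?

The Hessian of f at 0 is [[0, 0], [0, 0]] with rank 0, so corank 2. A Groebner basis of the Jacobian ideal J(f) in C{x,y} is {y^4, x^2}; counting standard monomials gives mu = 8. Corank 2; j^3 = x^3 is a perfect cube, so E-series; the 5-jet and mu = 8 give E_8.

E_8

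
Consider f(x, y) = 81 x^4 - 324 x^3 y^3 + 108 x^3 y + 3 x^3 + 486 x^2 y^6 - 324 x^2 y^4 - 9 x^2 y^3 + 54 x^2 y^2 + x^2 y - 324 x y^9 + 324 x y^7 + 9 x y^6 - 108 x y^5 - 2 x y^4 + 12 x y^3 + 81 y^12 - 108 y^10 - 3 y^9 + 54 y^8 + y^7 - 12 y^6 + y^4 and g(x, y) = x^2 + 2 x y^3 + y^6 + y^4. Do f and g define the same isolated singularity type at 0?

No.

The Hessian of f at 0 is [[0, 0], [0, 0]] with rank 0, so corank 2. A Groebner basis of the Jacobian ideal J(f) in C{x,y} is {x*y^2, -x*y/12 + y^3, x^2 + x*y/3}; counting standard monomials gives mu = 5. Corank 2; j^3 = x^2*(3*x + y) has shape L^2 M (L != M), so D-series; mu = 5 gives D_5. The Hessian of g at 0 is [[2, 0], [0, 0]] with rank 1, so corank 1. A Groebner basis of the Jacobian ideal J(g) in C{x,y} is {y^3, x}; counting standard monomials gives mu = 3. Corank 1: A-series; mu = 3 gives A_3. f is D_5 but g is A_3, hence not right-equivalent.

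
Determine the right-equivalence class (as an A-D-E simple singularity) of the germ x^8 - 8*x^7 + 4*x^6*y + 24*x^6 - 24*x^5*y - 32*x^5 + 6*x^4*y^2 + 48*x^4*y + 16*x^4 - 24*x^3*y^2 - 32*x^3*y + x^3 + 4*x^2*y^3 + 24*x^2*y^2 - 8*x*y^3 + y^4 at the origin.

E6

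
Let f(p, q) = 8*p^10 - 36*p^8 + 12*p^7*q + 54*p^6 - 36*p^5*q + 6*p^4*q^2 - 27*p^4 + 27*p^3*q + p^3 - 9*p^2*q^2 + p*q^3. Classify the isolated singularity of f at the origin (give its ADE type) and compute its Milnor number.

Type E_{7}, Milnor number mu = 7.

The Hessian of f at 0 has rank 0. Corank 2; j^3 = p^3 is a perfect cube, so E-series; the 4-jet and mu = 7 give E_7.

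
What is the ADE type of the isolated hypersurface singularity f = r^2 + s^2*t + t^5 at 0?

The Hessian of f at 0 has rank 1. Corank 2; j^3 = s^2*t has shape L^2 M (L != M), so D-series; mu = 6 gives D_6.

D6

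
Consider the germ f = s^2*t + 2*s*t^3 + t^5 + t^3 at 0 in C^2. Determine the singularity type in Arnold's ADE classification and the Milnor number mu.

Type D_4, Milnor number mu = 4.

The Hessian of f at 0 has rank 0. Corank 2; j^3 = t*(s^2 + t^2) splits into three distinct lines over C (the quadratic factor has nonzero discriminant), so D_4.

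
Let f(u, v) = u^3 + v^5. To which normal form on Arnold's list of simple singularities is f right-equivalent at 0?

The Hessian of f at 0 has rank 0. Corank 2; j^3 = u^3 is a perfect cube, so E-series; the 5-jet and mu = 8 give E_8.

E8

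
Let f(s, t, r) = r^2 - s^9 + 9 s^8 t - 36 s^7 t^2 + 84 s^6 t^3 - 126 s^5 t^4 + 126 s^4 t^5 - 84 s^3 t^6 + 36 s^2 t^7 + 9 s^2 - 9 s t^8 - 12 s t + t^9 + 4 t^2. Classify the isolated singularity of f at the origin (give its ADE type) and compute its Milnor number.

The Hessian of f at 0 is [[18, -12, 0], [-12, 8, 0], [0, 0, 2]] with rank 2, so corank 1. A Groebner basis of the Jacobian ideal J(f) in C{s,t,r} is {t^8, s - 2*t/3, r}; counting standard monomials gives mu = 8. Corank 1: A-series; mu = 8 gives A_8.

Type A_{8}, Milnor number mu = 8.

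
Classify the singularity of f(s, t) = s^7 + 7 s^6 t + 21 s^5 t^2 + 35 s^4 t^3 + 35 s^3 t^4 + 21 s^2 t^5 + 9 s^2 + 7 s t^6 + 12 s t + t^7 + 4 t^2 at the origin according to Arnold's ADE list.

The Hessian of f at 0 is [[18, 12], [12, 8]] with rank 1, so corank 1. A Groebner basis of the Jacobian ideal J(f) in C{s,t} is {t^6, s + 2*t/3}; counting standard monomials gives mu = 6. Corank 1: A-series; mu = 6 gives A_6.

A_{6}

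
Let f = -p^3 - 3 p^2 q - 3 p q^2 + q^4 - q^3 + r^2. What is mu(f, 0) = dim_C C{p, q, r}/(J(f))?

6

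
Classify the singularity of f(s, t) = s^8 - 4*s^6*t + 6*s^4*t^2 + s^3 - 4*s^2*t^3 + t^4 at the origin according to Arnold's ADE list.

E_{6}

The Hessian of f at 0 has rank 0. Corank 2; j^3 = s^3 is a perfect cube, so E-series; the 4-jet and mu = 6 give E_6.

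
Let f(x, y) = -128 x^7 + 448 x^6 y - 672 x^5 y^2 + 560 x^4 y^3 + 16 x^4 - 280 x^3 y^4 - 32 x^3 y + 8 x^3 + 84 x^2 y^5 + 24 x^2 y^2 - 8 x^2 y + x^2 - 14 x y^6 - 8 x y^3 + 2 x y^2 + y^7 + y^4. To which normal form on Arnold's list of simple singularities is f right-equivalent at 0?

The Hessian of f at 0 is [[2, 0], [0, 0]] with rank 1, so corank 1. A Groebner basis of the Jacobian ideal J(f) in C{x,y} is {7*x*y/3 - 5*x/12 + y^4 + 2*y^3/3 - 5*y^2/12, x*y^2 - 2*x*y/3 + x/12 - y^3/3 + y^2/12, x^2 - x*y + x/4 + y^2/4}; counting standard monomials gives mu = 6. Corank 1: A-series; mu = 6 gives A_6.

A6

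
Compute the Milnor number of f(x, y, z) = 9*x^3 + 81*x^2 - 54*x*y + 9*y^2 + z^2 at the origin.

The Hessian of f at 0 has rank 2. Corank 1: A-series; mu = 2 gives A_2.

2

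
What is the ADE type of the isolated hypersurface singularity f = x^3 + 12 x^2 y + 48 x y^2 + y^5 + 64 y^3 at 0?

The Hessian of f at 0 is [[0, 0], [0, 0]] with rank 0, so corank 2. A Groebner basis of the Jacobian ideal J(f) in C{x,y} is {y^4, x^2 + 8*x*y + 16*y^2}; counting standard monomials gives mu = 8. Corank 2; j^3 = (x + 4*y)^3 is a perfect cube, so E-series; the 5-jet and mu = 8 give E_8.

E_8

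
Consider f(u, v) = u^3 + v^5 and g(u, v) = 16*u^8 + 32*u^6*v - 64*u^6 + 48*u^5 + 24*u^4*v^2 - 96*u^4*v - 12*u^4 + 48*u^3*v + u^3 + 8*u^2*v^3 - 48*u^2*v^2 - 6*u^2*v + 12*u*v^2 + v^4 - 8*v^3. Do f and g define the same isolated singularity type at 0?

No.

The Hessian of f at 0 has rank 0. Corank 2; j^3 = u^3 is a perfect cube, so E-series; the 5-jet and mu = 8 give E_8. The Hessian of g at 0 has rank 0. Corank 2; j^3 = (u - 2*v)^3 is a perfect cube, so E-series; the 4-jet and mu = 6 give E_6. f is E_8 but g is E_6, hence not right-equivalent.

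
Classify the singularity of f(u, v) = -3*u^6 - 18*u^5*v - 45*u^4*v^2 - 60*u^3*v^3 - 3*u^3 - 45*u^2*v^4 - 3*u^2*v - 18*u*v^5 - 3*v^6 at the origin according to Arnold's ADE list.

D_{7}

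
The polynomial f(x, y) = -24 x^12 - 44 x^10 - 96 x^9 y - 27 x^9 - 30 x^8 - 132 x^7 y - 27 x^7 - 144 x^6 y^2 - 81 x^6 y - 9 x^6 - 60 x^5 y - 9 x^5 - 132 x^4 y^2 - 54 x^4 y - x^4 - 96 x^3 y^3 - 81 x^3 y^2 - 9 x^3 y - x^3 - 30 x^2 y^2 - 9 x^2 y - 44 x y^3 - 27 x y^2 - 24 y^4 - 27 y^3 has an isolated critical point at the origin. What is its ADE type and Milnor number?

Type E_{7}, Milnor number mu = 7.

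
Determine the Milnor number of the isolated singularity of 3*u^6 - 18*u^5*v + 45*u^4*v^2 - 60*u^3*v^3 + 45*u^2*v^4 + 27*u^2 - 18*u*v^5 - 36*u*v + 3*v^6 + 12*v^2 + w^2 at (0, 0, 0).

5

The Hessian of f at 0 is [[54, -36, 0], [-36, 24, 0], [0, 0, 2]] with rank 2, so corank 1. A Groebner basis of the Jacobian ideal J(f) in C{u,v,w} is {v^5, u - 2*v/3, w}; counting standard monomials gives mu = 5. Corank 1: A-series; mu = 5 gives A_5.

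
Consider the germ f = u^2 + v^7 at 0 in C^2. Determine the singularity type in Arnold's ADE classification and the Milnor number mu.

Type A_{6}, Milnor number mu = 6.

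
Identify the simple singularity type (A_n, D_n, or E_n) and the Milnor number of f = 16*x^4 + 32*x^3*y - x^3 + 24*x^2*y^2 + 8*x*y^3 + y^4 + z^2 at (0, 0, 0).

Type E_{6}, Milnor number mu = 6.

The Hessian of f at 0 is [[0, 0, 0], [0, 0, 0], [0, 0, 2]] with rank 1, so corank 2. A Groebner basis of the Jacobian ideal J(f) in C{x,y,z} is {y^4, x*y^2 + y^3/6, x^2, z}; counting standard monomials gives mu = 6. Corank 2; j^3 = -x^3 is a perfect cube, so E-series; the 4-jet and mu = 6 give E_6.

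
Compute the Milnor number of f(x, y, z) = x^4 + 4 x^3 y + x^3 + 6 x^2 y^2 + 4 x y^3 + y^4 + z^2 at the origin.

The Hessian of f at 0 has rank 1. Corank 2; j^3 = x^3 is a perfect cube, so E-series; the 4-jet and mu = 6 give E_6.

6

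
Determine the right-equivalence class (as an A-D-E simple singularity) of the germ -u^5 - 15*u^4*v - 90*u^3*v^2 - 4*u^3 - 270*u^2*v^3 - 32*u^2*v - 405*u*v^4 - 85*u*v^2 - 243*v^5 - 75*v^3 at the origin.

The Hessian of f at 0 is [[0, 0], [0, 0]] with rank 0, so corank 2. A Groebner basis of the Jacobian ideal J(f) in C{u,v} is {-32*u*v/5 + v^4 - 16*v^2, u*v^2 + 5*v^3/2, u^2 + 11*u*v/2 + 15*v^2/2}; counting standard monomials gives mu = 6. Corank 2; j^3 = -(u + 3*v)*(2*u + 5*v)^2 has shape L^2 M (L != M), so D-series; mu = 6 gives D_6.

D_6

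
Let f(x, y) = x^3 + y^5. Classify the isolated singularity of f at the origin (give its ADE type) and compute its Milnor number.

Type E8, Milnor number mu = 8.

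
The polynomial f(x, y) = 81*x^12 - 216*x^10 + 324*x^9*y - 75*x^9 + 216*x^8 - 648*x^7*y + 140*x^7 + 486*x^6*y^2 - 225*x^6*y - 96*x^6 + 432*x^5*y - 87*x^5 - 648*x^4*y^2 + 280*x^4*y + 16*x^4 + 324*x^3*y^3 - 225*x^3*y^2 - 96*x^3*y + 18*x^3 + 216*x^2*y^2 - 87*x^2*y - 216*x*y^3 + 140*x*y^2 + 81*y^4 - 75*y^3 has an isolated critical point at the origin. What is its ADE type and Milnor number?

Type D_{5}, Milnor number mu = 5.

The Hessian of f at 0 has rank 0. Corank 2; j^3 = (2*x - 3*y)*(3*x - 5*y)^2 has shape L^2 M (L != M), so D-series; mu = 5 gives D_5.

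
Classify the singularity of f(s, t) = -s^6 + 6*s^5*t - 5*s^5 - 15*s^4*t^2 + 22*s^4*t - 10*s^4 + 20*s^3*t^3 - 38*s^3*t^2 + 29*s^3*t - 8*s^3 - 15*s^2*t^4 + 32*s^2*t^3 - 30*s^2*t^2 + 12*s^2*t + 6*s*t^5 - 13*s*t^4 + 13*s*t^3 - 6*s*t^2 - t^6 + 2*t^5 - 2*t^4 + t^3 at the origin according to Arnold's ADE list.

E7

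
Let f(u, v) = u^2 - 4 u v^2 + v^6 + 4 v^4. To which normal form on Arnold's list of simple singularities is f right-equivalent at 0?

The Hessian of f at 0 has rank 1. Corank 1: A-series; mu = 5 gives A_5.

A5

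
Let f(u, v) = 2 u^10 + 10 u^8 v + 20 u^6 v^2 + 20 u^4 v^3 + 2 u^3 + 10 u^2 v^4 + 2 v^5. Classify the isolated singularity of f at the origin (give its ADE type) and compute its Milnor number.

Type E8, Milnor number mu = 8.

The Hessian of f at 0 is [[0, 0], [0, 0]] with rank 0, so corank 2. A Groebner basis of the Jacobian ideal J(f) in C{u,v} is {v^4, u^2}; counting standard monomials gives mu = 8. Corank 2; j^3 = 2*u^3 is a perfect cube, so E-series; the 5-jet and mu = 8 give E_8.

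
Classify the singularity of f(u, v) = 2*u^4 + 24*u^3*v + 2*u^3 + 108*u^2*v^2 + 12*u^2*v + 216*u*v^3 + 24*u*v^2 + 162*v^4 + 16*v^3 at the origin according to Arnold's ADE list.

E_{6}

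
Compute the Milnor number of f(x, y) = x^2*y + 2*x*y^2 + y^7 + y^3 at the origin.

The Hessian of f at 0 is [[0, 0], [0, 0]] with rank 0, so corank 2. A Groebner basis of the Jacobian ideal J(f) in C{x,y} is {x^2/7 + y^6 - y^2/7, x^3 + y^3, x*y + y^2}; counting standard monomials gives mu = 8. Corank 2; j^3 = y*(x + y)^2 has shape L^2 M (L != M), so D-series; mu = 8 gives D_8.

8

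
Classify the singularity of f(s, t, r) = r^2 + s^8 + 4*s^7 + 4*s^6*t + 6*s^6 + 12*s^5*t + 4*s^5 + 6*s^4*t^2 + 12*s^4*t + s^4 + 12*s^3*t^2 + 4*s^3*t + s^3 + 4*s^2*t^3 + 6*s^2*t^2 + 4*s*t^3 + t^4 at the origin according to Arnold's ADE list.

E_6

The Hessian of f at 0 is [[0, 0, 0], [0, 0, 0], [0, 0, 2]] with rank 1, so corank 2. A Groebner basis of the Jacobian ideal J(f) in C{s,t,r} is {t^4, s*t^2 + t^3/3, s^2, r}; counting standard monomials gives mu = 6. Corank 2; j^3 = s^3 is a perfect cube, so E-series; the 4-jet and mu = 6 give E_6.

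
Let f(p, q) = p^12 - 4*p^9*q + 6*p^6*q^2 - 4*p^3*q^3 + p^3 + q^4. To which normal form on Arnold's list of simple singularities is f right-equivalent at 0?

The Hessian of f at 0 has rank 0. Corank 2; j^3 = p^3 is a perfect cube, so E-series; the 4-jet and mu = 6 give E_6.

E_6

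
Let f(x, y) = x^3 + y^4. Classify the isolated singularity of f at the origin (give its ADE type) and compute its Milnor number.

Type E_6, Milnor number mu = 6.

The Hessian of f at 0 has rank 0. Corank 2; j^3 = x^3 is a perfect cube, so E-series; the 4-jet and mu = 6 give E_6.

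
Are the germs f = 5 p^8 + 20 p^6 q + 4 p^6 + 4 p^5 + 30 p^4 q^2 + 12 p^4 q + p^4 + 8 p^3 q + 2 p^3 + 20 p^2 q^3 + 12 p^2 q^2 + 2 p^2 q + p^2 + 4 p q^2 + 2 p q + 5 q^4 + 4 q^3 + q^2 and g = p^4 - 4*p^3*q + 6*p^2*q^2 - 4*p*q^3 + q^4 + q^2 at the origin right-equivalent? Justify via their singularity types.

The Hessian of f at 0 has rank 1. Corank 1: A-series; mu = 3 gives A_3. The Hessian of g at 0 has rank 1. Corank 1: A-series; mu = 3 gives A_3. Both have type A_3, hence right-equivalent.

Yes.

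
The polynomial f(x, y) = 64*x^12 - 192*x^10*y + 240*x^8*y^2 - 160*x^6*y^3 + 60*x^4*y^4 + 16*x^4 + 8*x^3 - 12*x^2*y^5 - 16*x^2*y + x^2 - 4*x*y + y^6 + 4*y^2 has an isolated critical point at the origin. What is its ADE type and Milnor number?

Type A_5, Milnor number mu = 5.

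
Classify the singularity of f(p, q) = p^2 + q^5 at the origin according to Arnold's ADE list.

A4

The Hessian of f at 0 has rank 1. Corank 1: A-series; mu = 4 gives A_4.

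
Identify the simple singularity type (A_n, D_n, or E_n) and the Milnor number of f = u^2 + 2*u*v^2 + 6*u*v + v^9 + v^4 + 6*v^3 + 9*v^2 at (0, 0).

The Hessian of f at 0 has rank 1. Corank 1: A-series; mu = 8 gives A_8.

Type A_{8}, Milnor number mu = 8.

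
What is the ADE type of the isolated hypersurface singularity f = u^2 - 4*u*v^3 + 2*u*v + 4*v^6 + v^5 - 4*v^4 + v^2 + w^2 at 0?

The Hessian of f at 0 is [[2, 2, 0], [2, 2, 0], [0, 0, 2]] with rank 2, so corank 1. A Groebner basis of the Jacobian ideal J(f) in C{u,v,w} is {-u/2 + v^3 - v/2, u^2 - v^2, u*v + v^2, w}; counting standard monomials gives mu = 4. Corank 1: A-series; mu = 4 gives A_4.

A4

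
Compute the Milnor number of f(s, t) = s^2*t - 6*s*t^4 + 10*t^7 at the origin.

8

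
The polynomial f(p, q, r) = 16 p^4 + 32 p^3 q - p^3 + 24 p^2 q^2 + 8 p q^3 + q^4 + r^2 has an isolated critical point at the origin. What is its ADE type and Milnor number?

The Hessian of f at 0 is [[0, 0, 0], [0, 0, 0], [0, 0, 2]] with rank 1, so corank 2. A Groebner basis of the Jacobian ideal J(f) in C{p,q,r} is {q^4, p*q^2 + q^3/6, p^2, r}; counting standard monomials gives mu = 6. Corank 2; j^3 = -p^3 is a perfect cube, so E-series; the 4-jet and mu = 6 give E_6.

Type E_6, Milnor number mu = 6.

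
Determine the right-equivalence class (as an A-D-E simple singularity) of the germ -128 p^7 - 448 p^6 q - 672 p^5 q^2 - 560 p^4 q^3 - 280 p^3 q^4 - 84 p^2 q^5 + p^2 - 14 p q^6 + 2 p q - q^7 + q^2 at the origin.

The Hessian of f at 0 has rank 1. Corank 1: A-series; mu = 6 gives A_6.

A_{6}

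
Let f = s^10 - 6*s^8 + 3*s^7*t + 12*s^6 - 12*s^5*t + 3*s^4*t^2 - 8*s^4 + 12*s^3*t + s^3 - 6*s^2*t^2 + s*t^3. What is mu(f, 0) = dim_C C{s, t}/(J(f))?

The Hessian of f at 0 has rank 0. Corank 2; j^3 = s^3 is a perfect cube, so E-series; the 4-jet and mu = 7 give E_7.

7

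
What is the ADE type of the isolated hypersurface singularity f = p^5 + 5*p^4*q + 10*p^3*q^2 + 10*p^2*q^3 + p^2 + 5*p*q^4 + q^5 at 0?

The Hessian of f at 0 has rank 1. Corank 1: A-series; mu = 4 gives A_4.

A_{4}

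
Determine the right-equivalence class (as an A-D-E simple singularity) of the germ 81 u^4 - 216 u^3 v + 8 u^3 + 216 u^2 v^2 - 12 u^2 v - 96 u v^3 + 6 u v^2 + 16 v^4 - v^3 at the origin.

The Hessian of f at 0 has rank 0. Corank 2; j^3 = (2*u - v)^3 is a perfect cube, so E-series; the 4-jet and mu = 6 give E_6.

E_{6}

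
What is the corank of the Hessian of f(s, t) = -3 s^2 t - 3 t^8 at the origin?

2

Hessian at 0 has rank 0.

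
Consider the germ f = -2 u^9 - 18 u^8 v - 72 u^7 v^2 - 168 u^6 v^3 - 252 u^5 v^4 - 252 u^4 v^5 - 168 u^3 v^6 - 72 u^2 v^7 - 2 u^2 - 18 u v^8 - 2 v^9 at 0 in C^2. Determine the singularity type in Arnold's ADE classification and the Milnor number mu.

Type A_{8}, Milnor number mu = 8.

The Hessian of f at 0 is [[-4, 0], [0, 0]] with rank 1, so corank 1. A Groebner basis of the Jacobian ideal J(f) in C{u,v} is {v^8, u}; counting standard monomials gives mu = 8. Corank 1: A-series; mu = 8 gives A_8.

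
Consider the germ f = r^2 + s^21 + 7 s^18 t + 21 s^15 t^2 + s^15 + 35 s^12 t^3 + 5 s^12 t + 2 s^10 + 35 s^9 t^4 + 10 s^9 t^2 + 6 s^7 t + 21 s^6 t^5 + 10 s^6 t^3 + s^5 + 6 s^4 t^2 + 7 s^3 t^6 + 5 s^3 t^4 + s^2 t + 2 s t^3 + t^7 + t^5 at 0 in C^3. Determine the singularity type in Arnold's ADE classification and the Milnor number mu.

Type D_8, Milnor number mu = 8.

The Hessian of f at 0 has rank 1. Corank 2; j^3 = s^2*t has shape L^2 M (L != M), so D-series; mu = 8 gives D_8.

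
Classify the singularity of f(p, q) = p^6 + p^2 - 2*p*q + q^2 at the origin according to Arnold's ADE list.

A5

The Hessian of f at 0 is [[2, -2], [-2, 2]] with rank 1, so corank 1. A Groebner basis of the Jacobian ideal J(f) in C{p,q} is {q^5, p - q}; counting standard monomials gives mu = 5. Corank 1: A-series; mu = 5 gives A_5.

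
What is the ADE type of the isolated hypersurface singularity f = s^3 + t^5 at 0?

E_8

The Hessian of f at 0 has rank 0. Corank 2; j^3 = s^3 is a perfect cube, so E-series; the 5-jet and mu = 8 give E_8.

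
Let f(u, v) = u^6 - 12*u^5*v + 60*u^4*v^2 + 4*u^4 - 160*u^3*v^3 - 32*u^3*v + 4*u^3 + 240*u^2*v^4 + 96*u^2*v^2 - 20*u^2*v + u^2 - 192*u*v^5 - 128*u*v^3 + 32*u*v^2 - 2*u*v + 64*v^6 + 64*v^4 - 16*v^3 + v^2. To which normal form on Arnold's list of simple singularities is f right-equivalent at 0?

A5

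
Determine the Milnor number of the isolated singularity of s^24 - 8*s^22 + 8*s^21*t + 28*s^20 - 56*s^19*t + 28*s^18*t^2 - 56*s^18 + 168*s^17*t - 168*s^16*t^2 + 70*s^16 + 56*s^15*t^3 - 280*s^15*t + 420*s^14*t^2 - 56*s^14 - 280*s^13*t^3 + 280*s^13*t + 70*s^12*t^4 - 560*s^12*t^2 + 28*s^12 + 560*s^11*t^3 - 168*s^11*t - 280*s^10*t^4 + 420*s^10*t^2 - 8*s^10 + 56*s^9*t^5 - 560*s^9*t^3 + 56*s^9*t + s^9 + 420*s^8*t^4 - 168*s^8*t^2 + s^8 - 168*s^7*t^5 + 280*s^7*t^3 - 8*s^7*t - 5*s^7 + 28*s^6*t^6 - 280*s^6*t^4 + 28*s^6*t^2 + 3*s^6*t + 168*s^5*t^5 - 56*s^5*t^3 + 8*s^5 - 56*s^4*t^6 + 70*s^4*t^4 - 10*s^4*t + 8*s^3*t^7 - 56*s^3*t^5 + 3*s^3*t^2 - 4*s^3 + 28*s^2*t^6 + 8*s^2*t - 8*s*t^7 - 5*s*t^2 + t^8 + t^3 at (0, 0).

9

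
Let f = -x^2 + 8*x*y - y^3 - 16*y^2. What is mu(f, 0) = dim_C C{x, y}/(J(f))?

2

The Hessian of f at 0 is [[-2, 8], [8, -32]] with rank 1, so corank 1. A Groebner basis of the Jacobian ideal J(f) in C{x,y} is {y^2, x - 4*y}; counting standard monomials gives mu = 2. Corank 1: A-series; mu = 2 gives A_2.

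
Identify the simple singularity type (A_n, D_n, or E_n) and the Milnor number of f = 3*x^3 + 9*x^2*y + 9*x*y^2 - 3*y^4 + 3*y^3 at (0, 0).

The Hessian of f at 0 has rank 0. Corank 2; j^3 = 3*(x + y)^3 is a perfect cube, so E-series; the 4-jet and mu = 6 give E_6.

Type E_6, Milnor number mu = 6.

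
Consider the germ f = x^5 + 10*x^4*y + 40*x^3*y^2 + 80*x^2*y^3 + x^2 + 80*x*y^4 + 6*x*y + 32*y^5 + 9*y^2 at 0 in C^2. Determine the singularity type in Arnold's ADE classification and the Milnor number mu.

Type A_4, Milnor number mu = 4.

The Hessian of f at 0 has rank 1. Corank 1: A-series; mu = 4 gives A_4.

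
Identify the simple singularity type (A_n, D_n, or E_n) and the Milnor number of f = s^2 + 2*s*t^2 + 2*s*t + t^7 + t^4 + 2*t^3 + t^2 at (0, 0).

The Hessian of f at 0 is [[2, 2], [2, 2]] with rank 1, so corank 1. A Groebner basis of the Jacobian ideal J(f) in C{s,t} is {s^3 + 3*s^2*t - 3*s^2 - 4*s*t + s + t, s + t^2 + t}; counting standard monomials gives mu = 6. Corank 1: A-series; mu = 6 gives A_6.

Type A_6, Milnor number mu = 6.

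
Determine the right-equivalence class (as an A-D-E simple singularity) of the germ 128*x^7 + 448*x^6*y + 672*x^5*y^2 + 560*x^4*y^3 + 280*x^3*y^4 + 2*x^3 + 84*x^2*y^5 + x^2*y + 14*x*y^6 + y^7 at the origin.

D_{8}

The Hessian of f at 0 is [[0, 0], [0, 0]] with rank 0, so corank 2. A Groebner basis of the Jacobian ideal J(f) in C{x,y} is {-x*y/14 + y^6, x*y^2, x^2 + x*y/2}; counting standard monomials gives mu = 8. Corank 2; j^3 = x^2*(2*x + y) has shape L^2 M (L != M), so D-series; mu = 8 gives D_8.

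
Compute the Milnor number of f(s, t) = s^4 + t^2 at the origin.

The Hessian of f at 0 has rank 1. Corank 1: A-series; mu = 3 gives A_3.

3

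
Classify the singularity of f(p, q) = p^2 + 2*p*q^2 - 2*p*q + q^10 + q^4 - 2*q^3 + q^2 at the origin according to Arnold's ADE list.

A_{9}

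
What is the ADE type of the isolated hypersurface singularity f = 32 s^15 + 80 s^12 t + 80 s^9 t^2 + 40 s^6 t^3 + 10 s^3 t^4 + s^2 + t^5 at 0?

A4

The Hessian of f at 0 has rank 1. Corank 1: A-series; mu = 4 gives A_4.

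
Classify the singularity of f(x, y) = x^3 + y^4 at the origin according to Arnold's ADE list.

E_6

The Hessian of f at 0 is [[0, 0], [0, 0]] with rank 0, so corank 2. A Groebner basis of the Jacobian ideal J(f) in C{x,y} is {y^3, x^2}; counting standard monomials gives mu = 6. Corank 2; j^3 = x^3 is a perfect cube, so E-series; the 4-jet and mu = 6 give E_6.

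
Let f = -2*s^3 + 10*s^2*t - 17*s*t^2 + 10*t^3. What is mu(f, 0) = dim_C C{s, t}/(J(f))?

The Hessian of f at 0 is [[0, 0], [0, 0]] with rank 0, so corank 2. A Groebner basis of the Jacobian ideal J(f) in C{s,t} is {t^3, s^2 - 11*t^2/2, s*t - 5*t^2/2}; counting standard monomials gives mu = 4. Corank 2; j^3 = -(s - 2*t)*(2*s^2 - 6*s*t + 5*t^2) splits into three distinct lines over C (the quadratic factor has nonzero discriminant), so D_4.

4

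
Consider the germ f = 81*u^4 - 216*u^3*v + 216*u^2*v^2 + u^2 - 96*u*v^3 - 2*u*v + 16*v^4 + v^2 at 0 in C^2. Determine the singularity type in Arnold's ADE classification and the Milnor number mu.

The Hessian of f at 0 has rank 1. Corank 1: A-series; mu = 3 gives A_3.

Type A_3, Milnor number mu = 3.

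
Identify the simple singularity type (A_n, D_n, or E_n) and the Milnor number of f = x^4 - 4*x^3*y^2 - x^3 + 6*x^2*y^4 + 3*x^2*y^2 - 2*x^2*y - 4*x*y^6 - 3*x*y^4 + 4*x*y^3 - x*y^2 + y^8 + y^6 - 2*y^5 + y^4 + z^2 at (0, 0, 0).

The Hessian of f at 0 has rank 1. Corank 2; j^3 = -x*(x + y)^2 has shape L^2 M (L != M), so D-series; mu = 5 gives D_5.

Type D_{5}, Milnor number mu = 5.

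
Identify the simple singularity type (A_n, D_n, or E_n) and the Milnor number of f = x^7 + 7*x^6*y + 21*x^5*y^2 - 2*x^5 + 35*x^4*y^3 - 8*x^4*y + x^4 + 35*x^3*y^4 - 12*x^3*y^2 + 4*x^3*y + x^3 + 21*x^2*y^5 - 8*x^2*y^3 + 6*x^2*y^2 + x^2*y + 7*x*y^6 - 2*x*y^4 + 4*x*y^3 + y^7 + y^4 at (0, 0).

Type D_{5}, Milnor number mu = 5.

The Hessian of f at 0 is [[0, 0], [0, 0]] with rank 0, so corank 2. A Groebner basis of the Jacobian ideal J(f) in C{x,y} is {x*y^2, -x*y/4 + y^3, x^2 + x*y}; counting standard monomials gives mu = 5. Corank 2; j^3 = x^2*(x + y) has shape L^2 M (L != M), so D-series; mu = 5 gives D_5.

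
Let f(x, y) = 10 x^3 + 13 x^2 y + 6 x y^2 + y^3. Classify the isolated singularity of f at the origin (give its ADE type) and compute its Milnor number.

Type D_4, Milnor number mu = 4.

The Hessian of f at 0 has rank 0. Corank 2; j^3 = (2*x + y)*(5*x^2 + 4*x*y + y^2) splits into three distinct lines over C (the quadratic factor has nonzero discriminant), so D_4.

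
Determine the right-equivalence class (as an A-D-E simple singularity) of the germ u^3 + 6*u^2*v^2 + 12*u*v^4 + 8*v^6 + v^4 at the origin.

E_{6}

The Hessian of f at 0 has rank 0. Corank 2; j^3 = u^3 is a perfect cube, so E-series; the 4-jet and mu = 6 give E_6.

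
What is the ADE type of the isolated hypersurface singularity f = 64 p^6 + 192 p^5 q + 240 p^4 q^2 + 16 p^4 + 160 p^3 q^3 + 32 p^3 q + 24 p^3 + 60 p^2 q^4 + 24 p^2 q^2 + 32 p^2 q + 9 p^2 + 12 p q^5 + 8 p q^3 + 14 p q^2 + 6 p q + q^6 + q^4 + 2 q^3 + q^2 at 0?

The Hessian of f at 0 has rank 1. Corank 1: A-series; mu = 5 gives A_5.

A_5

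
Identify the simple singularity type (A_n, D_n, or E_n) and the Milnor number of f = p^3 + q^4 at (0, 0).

Type E_6, Milnor number mu = 6.

The Hessian of f at 0 is [[0, 0], [0, 0]] with rank 0, so corank 2. A Groebner basis of the Jacobian ideal J(f) in C{p,q} is {q^3, p^2}; counting standard monomials gives mu = 6. Corank 2; j^3 = p^3 is a perfect cube, so E-series; the 4-jet and mu = 6 give E_6.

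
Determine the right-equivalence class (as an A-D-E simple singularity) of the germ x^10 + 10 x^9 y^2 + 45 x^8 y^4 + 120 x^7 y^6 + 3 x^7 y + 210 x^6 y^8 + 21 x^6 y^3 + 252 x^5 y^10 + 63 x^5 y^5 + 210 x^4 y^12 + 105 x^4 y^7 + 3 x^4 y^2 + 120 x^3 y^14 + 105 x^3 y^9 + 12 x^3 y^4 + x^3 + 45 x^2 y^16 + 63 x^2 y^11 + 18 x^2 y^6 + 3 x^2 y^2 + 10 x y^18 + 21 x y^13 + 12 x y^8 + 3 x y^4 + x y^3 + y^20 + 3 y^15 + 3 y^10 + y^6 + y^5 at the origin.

E_{7}

The Hessian of f at 0 is [[0, 0], [0, 0]] with rank 0, so corank 2. A Groebner basis of the Jacobian ideal J(f) in C{x,y} is {-x^2 + y^4 - y^3/3, x^3, x^2*y + x^2/3 + y^3/9, x^2 + x*y^2 + y^3/3}; counting standard monomials gives mu = 7. Corank 2; j^3 = x^3 is a perfect cube, so E-series; the 4-jet and mu = 7 give E_7.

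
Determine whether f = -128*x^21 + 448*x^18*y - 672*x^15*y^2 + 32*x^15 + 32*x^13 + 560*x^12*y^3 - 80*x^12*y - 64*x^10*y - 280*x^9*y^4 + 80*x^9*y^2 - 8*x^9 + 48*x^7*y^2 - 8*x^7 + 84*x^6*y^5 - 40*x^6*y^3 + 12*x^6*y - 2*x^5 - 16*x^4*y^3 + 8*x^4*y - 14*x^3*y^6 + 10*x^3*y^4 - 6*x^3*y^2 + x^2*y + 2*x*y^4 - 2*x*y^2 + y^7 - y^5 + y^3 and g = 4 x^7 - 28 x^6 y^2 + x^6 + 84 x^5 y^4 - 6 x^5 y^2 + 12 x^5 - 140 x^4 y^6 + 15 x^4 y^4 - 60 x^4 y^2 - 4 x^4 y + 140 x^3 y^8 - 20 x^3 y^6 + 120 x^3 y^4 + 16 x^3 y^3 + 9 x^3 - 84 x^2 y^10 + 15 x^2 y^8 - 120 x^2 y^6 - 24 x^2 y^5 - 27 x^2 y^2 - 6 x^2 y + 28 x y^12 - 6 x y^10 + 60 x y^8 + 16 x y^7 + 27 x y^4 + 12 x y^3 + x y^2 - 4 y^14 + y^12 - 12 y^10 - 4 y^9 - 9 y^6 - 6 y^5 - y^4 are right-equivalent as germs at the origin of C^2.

The Hessian of f at 0 is [[0, 0], [0, 0]] with rank 0, so corank 2. A Groebner basis of the Jacobian ideal J(f) in C{x,y} is {x*y/3 + y^4 - y^2/3, x*y^2 - y^3, x^2 - 11*x*y/3 + 8*y^2/3}; counting standard monomials gives mu = 6. Corank 2; j^3 = y*(x - y)^2 has shape L^2 M (L != M), so D-series; mu = 6 gives D_6. The Hessian of g at 0 is [[0, 0], [0, 0]] with rank 0, so corank 2. A Groebner basis of the Jacobian ideal J(g) in C{x,y} is {-243*x^2/205 - 1377*x*y/205 + y^4 + 1539*y^3/205 + 486*y^2/205, x^3 - 804*x^2/205 - 58517*x*y/410 + 1608493*y^3/11070 + 59053*y^2/1230, x^2*y - 879*x^2/205 - 58957*x*y/410 + 540751*y^3/3690 + 59543*y^2/1230, -45*x^2/41 + x*y^2 - 132*x*y/41 + 445*y^3/123 + 49*y^2/41}; counting standard monomials gives mu = 7. Corank 2; j^3 = x*(3*x - y)^2 has shape L^2 M (L != M), so D-series; mu = 7 gives D_7. f is D_6 but g is D_7, hence not right-equivalent.

No.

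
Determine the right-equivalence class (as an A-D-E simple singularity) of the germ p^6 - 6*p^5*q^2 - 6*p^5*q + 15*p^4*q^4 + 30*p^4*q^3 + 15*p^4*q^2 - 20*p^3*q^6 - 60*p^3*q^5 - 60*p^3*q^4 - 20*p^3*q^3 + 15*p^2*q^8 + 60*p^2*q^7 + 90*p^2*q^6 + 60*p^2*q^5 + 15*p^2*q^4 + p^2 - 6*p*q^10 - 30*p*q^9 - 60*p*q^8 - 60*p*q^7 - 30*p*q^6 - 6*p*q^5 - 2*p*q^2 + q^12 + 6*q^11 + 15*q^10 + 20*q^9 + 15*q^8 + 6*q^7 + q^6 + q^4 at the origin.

A5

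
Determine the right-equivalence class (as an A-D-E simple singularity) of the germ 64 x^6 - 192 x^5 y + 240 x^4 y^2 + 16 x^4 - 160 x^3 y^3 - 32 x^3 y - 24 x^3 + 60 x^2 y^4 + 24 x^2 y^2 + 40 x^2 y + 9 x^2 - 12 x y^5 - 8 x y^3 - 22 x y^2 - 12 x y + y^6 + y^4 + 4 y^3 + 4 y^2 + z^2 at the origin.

A_5

The Hessian of f at 0 is [[18, -12, 0], [-12, 8, 0], [0, 0, 2]] with rank 2, so corank 1. A Groebner basis of the Jacobian ideal J(f) in C{x,y,z} is {x*y^2 - 81*x*y + 567*x/4 + 195*y^2/4 - 189*y/2, -135*x*y + 243*x + y^3 + 81*y^2 - 162*y, x^2 - x*y - 3*x/4 + y^2/4 + y/2, z}; counting standard monomials gives mu = 5. Corank 1: A-series; mu = 5 gives A_5.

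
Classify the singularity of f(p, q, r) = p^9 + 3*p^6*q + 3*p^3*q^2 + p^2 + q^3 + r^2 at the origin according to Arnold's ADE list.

A_{2}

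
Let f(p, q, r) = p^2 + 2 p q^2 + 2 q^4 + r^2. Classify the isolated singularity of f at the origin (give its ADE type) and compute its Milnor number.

The Hessian of f at 0 is [[2, 0, 0], [0, 0, 0], [0, 0, 2]] with rank 2, so corank 1. A Groebner basis of the Jacobian ideal J(f) in C{p,q,r} is {p^2, p*q, p + q^2, r}; counting standard monomials gives mu = 3. Corank 1: A-series; mu = 3 gives A_3.

Type A3, Milnor number mu = 3.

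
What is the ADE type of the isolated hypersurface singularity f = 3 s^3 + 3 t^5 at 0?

E8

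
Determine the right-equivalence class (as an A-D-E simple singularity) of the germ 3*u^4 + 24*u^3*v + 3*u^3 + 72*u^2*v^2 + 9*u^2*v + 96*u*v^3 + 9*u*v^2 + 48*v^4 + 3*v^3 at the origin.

E6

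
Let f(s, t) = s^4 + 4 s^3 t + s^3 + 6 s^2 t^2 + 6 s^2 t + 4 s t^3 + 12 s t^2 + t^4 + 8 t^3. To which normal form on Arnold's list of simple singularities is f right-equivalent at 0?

E_{6}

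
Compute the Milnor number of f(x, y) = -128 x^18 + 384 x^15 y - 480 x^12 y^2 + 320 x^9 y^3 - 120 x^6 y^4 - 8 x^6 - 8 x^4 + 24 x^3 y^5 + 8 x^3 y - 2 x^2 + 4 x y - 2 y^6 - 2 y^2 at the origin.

5

The Hessian of f at 0 is [[-4, 4], [4, -4]] with rank 1, so corank 1. A Groebner basis of the Jacobian ideal J(f) in C{x,y} is {x*y^2 + x/2 - y/2, x/2 + y^3 - y/2, x^2 - 2*x*y + y^2}; counting standard monomials gives mu = 5. Corank 1: A-series; mu = 5 gives A_5.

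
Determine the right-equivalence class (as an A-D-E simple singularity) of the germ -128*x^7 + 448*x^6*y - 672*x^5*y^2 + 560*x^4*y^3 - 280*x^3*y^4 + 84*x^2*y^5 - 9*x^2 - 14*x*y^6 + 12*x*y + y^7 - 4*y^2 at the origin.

A_{6}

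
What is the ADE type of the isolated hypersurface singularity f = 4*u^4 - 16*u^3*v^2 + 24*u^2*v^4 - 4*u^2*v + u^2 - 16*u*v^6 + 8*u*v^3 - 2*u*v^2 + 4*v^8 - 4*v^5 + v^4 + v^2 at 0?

The Hessian of f at 0 has rank 2. Corank 0: nondegenerate Morse point, so A_1.

A_{1}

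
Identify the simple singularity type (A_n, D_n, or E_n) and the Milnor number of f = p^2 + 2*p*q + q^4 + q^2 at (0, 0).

The Hessian of f at 0 has rank 1. Corank 1: A-series; mu = 3 gives A_3.

Type A_3, Milnor number mu = 3.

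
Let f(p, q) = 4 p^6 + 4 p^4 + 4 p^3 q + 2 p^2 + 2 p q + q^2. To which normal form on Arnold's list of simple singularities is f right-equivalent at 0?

The Hessian of f at 0 has rank 2. Corank 0: nondegenerate Morse point, so A_1.

A1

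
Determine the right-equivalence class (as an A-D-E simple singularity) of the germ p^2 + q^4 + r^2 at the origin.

The Hessian of f at 0 is [[2, 0, 0], [0, 0, 0], [0, 0, 2]] with rank 2, so corank 1. A Groebner basis of the Jacobian ideal J(f) in C{p,q,r} is {q^3, p, r}; counting standard monomials gives mu = 3. Corank 1: A-series; mu = 3 gives A_3.

A3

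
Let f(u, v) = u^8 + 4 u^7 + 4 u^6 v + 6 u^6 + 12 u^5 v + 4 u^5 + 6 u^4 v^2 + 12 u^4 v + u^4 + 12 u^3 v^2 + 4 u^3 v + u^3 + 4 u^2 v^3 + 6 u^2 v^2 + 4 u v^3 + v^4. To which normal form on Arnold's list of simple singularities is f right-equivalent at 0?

E_6

The Hessian of f at 0 has rank 0. Corank 2; j^3 = u^3 is a perfect cube, so E-series; the 4-jet and mu = 6 give E_6.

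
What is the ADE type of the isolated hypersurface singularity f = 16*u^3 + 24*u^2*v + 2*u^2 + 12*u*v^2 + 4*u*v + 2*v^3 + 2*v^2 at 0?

The Hessian of f at 0 is [[4, 4], [4, 4]] with rank 1, so corank 1. A Groebner basis of the Jacobian ideal J(f) in C{u,v} is {v^2, u + v}; counting standard monomials gives mu = 2. Corank 1: A-series; mu = 2 gives A_2.

A2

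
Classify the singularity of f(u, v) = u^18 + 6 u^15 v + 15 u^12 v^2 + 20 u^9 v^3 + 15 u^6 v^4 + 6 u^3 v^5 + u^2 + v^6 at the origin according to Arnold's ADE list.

A_5

The Hessian of f at 0 has rank 1. Corank 1: A-series; mu = 5 gives A_5.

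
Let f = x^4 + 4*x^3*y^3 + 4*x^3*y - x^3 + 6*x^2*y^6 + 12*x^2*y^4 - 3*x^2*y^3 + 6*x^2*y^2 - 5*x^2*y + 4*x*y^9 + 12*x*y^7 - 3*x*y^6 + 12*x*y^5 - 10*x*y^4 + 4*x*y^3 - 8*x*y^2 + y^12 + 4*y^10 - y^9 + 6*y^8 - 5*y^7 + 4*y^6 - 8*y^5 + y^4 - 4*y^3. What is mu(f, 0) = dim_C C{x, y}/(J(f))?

5

The Hessian of f at 0 is [[0, 0], [0, 0]] with rank 0, so corank 2. A Groebner basis of the Jacobian ideal J(f) in C{x,y} is {x*y^2 - x*y/2 - y^2, x*y/4 + y^3 + y^2/2, x^2 + 3*x*y + 2*y^2}; counting standard monomials gives mu = 5. Corank 2; j^3 = -(x + y)*(x + 2*y)^2 has shape L^2 M (L != M), so D-series; mu = 5 gives D_5.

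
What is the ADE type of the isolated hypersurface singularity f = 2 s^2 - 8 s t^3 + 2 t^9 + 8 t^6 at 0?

A_{8}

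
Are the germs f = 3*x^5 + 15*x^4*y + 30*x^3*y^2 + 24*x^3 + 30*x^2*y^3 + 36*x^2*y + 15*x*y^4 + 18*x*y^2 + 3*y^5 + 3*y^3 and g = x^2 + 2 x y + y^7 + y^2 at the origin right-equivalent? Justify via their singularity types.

No.

The Hessian of f at 0 has rank 0. Corank 2; j^3 = 3*(2*x + y)^3 is a perfect cube, so E-series; the 5-jet and mu = 8 give E_8. The Hessian of g at 0 has rank 1. Corank 1: A-series; mu = 6 gives A_6. f is E_8 but g is A_6, hence not right-equivalent.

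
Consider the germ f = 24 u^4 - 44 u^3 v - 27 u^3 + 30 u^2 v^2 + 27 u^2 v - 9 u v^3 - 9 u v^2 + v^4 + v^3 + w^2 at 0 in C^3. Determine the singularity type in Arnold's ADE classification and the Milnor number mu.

The Hessian of f at 0 is [[0, 0, 0], [0, 0, 0], [0, 0, 2]] with rank 1, so corank 2. A Groebner basis of the Jacobian ideal J(f) in C{u,v,w} is {19683*u^2/4 - 6561*u*v/2 + v^4 + 27*v^3/4 + 2187*v^2/4, u^3 - 135*u^2/4 + 45*u*v/2 - v^3/12 - 15*v^2/4, u^2*v - 243*u^2/4 + 81*u*v/2 - 7*v^3/36 - 27*v^2/4, -81*u^2 + u*v^2 + 54*u*v - 4*v^3/9 - 9*v^2, w}; counting standard monomials gives mu = 7. Corank 2; j^3 = -(3*u - v)^3 is a perfect cube, so E-series; the 4-jet and mu = 7 give E_7.

Type E_7, Milnor number mu = 7.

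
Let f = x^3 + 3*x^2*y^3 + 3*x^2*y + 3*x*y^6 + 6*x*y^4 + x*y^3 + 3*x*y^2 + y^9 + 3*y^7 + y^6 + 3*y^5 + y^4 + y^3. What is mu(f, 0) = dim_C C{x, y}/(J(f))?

The Hessian of f at 0 is [[0, 0], [0, 0]] with rank 0, so corank 2. A Groebner basis of the Jacobian ideal J(f) in C{x,y} is {x^3 + 3*x^2*y + 6*x^2 + 12*x*y + 6*y^2, -3*x^2 + x*y^2 - 6*x*y - 3*y^2, 3*x^2 + 6*x*y + y^3 + 3*y^2}; counting standard monomials gives mu = 7. Corank 2; j^3 = (x + y)^3 is a perfect cube, so E-series; the 4-jet and mu = 7 give E_7.

7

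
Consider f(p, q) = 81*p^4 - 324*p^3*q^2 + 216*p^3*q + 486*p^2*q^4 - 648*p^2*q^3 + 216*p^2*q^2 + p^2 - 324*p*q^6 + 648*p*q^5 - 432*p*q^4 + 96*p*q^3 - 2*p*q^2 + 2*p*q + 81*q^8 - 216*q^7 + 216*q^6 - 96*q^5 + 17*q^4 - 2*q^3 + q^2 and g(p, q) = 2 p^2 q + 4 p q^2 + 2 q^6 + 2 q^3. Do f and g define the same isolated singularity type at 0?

The Hessian of f at 0 is [[2, 2], [2, 2]] with rank 1, so corank 1. A Groebner basis of the Jacobian ideal J(f) in C{p,q} is {p^2 - p - q, p*q + p + q, -p + q^2 - q}; counting standard monomials gives mu = 3. Corank 1: A-series; mu = 3 gives A_3. The Hessian of g at 0 is [[0, 0], [0, 0]] with rank 0, so corank 2. A Groebner basis of the Jacobian ideal J(g) in C{p,q} is {p^2/6 + q^5 - q^2/6, p^3 + q^3, p*q + q^2}; counting standard monomials gives mu = 7. Corank 2; j^3 = 2*q*(p + q)^2 has shape L^2 M (L != M), so D-series; mu = 7 gives D_7. f is A_3 but g is D_7, hence not right-equivalent.

No.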